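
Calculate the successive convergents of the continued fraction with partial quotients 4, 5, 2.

4/1, 21/5, 46/11

Using the convergent recurrence p_i = a_i*p_{i-1} + p_{i-2}, q_i = a_i*q_{i-1} + q_{i-2} with p_{-2}=0, p_{-1}=1, q_{-2}=1, q_{-1}=0:
  i=0: a_0=4, p_0 = 4*1 + 0 = 4, q_0 = 4*0 + 1 = 1.
  i=1: a_1=5, p_1 = 5*4 + 1 = 21, q_1 = 5*1 + 0 = 5.
  i=2: a_2=2, p_2 = 2*21 + 4 = 46, q_2 = 2*5 + 1 = 11.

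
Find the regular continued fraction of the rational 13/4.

[3; 4]

Run the Euclidean algorithm on 13 and 4; the successive quotients are the partial quotients a_0, a_1, ... (each step inverts the fractional part left over by the previous one):
  13 = 3*4 + 1, so a_0 = 3.
  4 = 4*1 + 0, so a_1 = 4.
The remainder reaches 0 after 2 divisions, so the expansion has 2 partial quotients, read off in order.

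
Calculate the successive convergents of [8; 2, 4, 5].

8/1, 17/2, 76/9, 397/47

Using the convergent recurrence p_i = a_i*p_{i-1} + p_{i-2}, q_i = a_i*q_{i-1} + q_{i-2} with p_{-2}=0, p_{-1}=1, q_{-2}=1, q_{-1}=0:
  i=0: a_0=8, p_0 = 8*1 + 0 = 8, q_0 = 8*0 + 1 = 1.
  i=1: a_1=2, p_1 = 2*8 + 1 = 17, q_1 = 2*1 + 0 = 2.
  i=2: a_2=4, p_2 = 4*17 + 8 = 76, q_2 = 4*2 + 1 = 9.
  i=3: a_3=5, p_3 = 5*76 + 17 = 397, q_3 = 5*9 + 2 = 47.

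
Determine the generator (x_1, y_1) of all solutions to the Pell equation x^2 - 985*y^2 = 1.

First expand sqrt(985) as a continued fraction. With x_i = (sqrt(985) + m_i)/d_i and (m_0, d_0) = (0, 1): a_0 = floor(sqrt(985)) = 31, since 31^2 = 961 <= 985 < 1024 = 32^2.
Iterate m_{i+1} = d_i*a_i - m_i, d_{i+1} = (985 - m_{i+1}^2)/d_i, a_{i+1} = floor((a_0 + m_{i+1})/d_{i+1}):
  m_1 = 1*31 - 0 = 31, d_1 = (985 - 31^2)/1 = 24/1 = 24, a_1 = floor((31 + 31)/24) = 2.
  m_2 = 24*2 - 31 = 17, d_2 = (985 - 17^2)/24 = 696/24 = 29, a_2 = floor((31 + 17)/29) = 1.
  m_3 = 29*1 - 17 = 12, d_3 = (985 - 12^2)/29 = 841/29 = 29, a_3 = floor((31 + 12)/29) = 1.
  m_4 = 29*1 - 12 = 17, d_4 = (985 - 17^2)/29 = 696/29 = 24, a_4 = floor((31 + 17)/24) = 2.
  m_5 = 24*2 - 17 = 31, d_5 = (985 - 31^2)/24 = 24/24 = 1, a_5 = floor((31 + 31)/1) = 62.
  m_6 = 1*62 - 31 = 31, d_6 = (985 - 31^2)/1 = 24/1 = 24: (m_6, d_6) = (m_1, d_1) = (31, 24), so from here the quotients repeat a_1, ..., a_5; the period length is 5.
So sqrt(985) = [31; (2, 1, 1, 2, 62)] with period length k = 5.
k is odd, so (p_{k-1}, q_{k-1}) only solves x^2 - 985y^2 = -1 and the fundamental solution of x^2 - 985y^2 = 1 is (p_{2k-1}, q_{2k-1}) = (p_9, q_9); compute convergents through index 9, running through the period twice.
Convergents (p_i = a_i*p_{i-1} + p_{i-2}, q_i = a_i*q_{i-1} + q_{i-2} with p_{-2}=0, p_{-1}=1, q_{-2}=1, q_{-1}=0):
  i=0: a_0=31, p_0 = 31*1 + 0 = 31, q_0 = 31*0 + 1 = 1.
  i=1: a_1=2, p_1 = 2*31 + 1 = 63, q_1 = 2*1 + 0 = 2.
  i=2: a_2=1, p_2 = 1*63 + 31 = 94, q_2 = 1*2 + 1 = 3.
  i=3: a_3=1, p_3 = 1*94 + 63 = 157, q_3 = 1*3 + 2 = 5.
  i=4: a_4=2, p_4 = 2*157 + 94 = 408, q_4 = 2*5 + 3 = 13.
  i=5: a_5=62, p_5 = 62*408 + 157 = 25453, q_5 = 62*13 + 5 = 811.
  i=6: a_6=2, p_6 = 2*25453 + 408 = 51314, q_6 = 2*811 + 13 = 1635.
  i=7: a_7=1, p_7 = 1*51314 + 25453 = 76767, q_7 = 1*1635 + 811 = 2446.
  i=8: a_8=1, p_8 = 1*76767 + 51314 = 128081, q_8 = 1*2446 + 1635 = 4081.
  i=9: a_9=2, p_9 = 2*128081 + 76767 = 332929, q_9 = 2*4081 + 2446 = 10608.
Indeed p_4^2 - 985*q_4^2 = 166464 - 166465 = -1, not +1.
Check: 332929^2 - 985*10608^2 = 110841719041 - 110841719040 = 1, so (x, y) = (332929, 10608) solves the equation, and by the theorem it is the least positive solution.

(x, y) = (332929, 10608)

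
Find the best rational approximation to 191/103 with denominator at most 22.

13/7

Expand x = 191/103 as a continued fraction with the Euclidean algorithm:
  191 = 1*103 + 88, so a_0 = 1.
  103 = 1*88 + 15, so a_1 = 1.
  88 = 5*15 + 13, so a_2 = 5.
  15 = 1*13 + 2, so a_3 = 1.
  13 = 6*2 + 1, so a_4 = 6.
  2 = 2*1 + 0, so a_5 = 2.
so x = [1; 1, 5, 1, 6, 2].
Convergents (p_i = a_i*p_{i-1} + p_{i-2}, q_i = a_i*q_{i-1} + q_{i-2} with p_{-2}=0, p_{-1}=1, q_{-2}=1, q_{-1}=0), until the denominator exceeds 22:
  i=0: a_0=1, p_0 = 1*1 + 0 = 1, q_0 = 1*0 + 1 = 1.
  i=1: a_1=1, p_1 = 1*1 + 1 = 2, q_1 = 1*1 + 0 = 1.
  i=2: a_2=5, p_2 = 5*2 + 1 = 11, q_2 = 5*1 + 1 = 6.
  i=3: a_3=1, p_3 = 1*11 + 2 = 13, q_3 = 1*6 + 1 = 7.
  i=4: a_4=6, p_4 = 6*13 + 11 = 89, q_4 = 6*7 + 6 = 48.
q_4 = 48 > 22, so the last convergent with denominator <= 22 is p_3/q_3 = 13/7.
The closest fraction with denominator <= 22 is either p_3/q_3 or the intermediate fraction (k*p_3 + p_2)/(k*q_3 + q_2) with the largest k >= 1 whose denominator stays <= 22; these approach x as k grows, and every other convergent or intermediate fraction in range is farther away.
Largest k: floor((22 - q_2)/q_3) = floor((22 - 6)/7) = 2.
That gives (2*13 + 11)/(2*7 + 6) = 37/20.
Compare the errors: |x - 13/7| = |191*7 - 13*103|/(103*7) = 2/721, and |x - 37/20| = |191*20 - 37*103|/(103*20) = 9/2060.
Cross-multiplying, 2*2060 = 4120 < 6489 = 9*721, so 2/721 is smaller: the convergent 13/7 is closer to x than 37/20.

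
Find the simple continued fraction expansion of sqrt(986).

[31; (2, 2, 62)]

Write x_i = (sqrt(986) + m_i)/d_i with (m_0, d_0) = (0, 1). a_0 = floor(sqrt(986)) = 31, since 31^2 = 961 <= 986 < 1024 = 32^2.
Iterate m_{i+1} = d_i*a_i - m_i, d_{i+1} = (986 - m_{i+1}^2)/d_i, a_{i+1} = floor((a_0 + m_{i+1})/d_{i+1}):
  m_1 = 1*31 - 0 = 31, d_1 = (986 - 31^2)/1 = 25/1 = 25, a_1 = floor((31 + 31)/25) = 2.
  m_2 = 25*2 - 31 = 19, d_2 = (986 - 19^2)/25 = 625/25 = 25, a_2 = floor((31 + 19)/25) = 2.
  m_3 = 25*2 - 19 = 31, d_3 = (986 - 31^2)/25 = 25/25 = 1, a_3 = floor((31 + 31)/1) = 62.
  m_4 = 1*62 - 31 = 31, d_4 = (986 - 31^2)/1 = 25/1 = 25: (m_4, d_4) = (m_1, d_1) = (31, 25), so from here the quotients repeat a_1, ..., a_3; the period length is 3.
Hence the expansion of sqrt(986) is a_0 = 31 followed by the repeating block 2, 2, 62 (period 3).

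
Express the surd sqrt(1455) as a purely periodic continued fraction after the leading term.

[38; (6, 1, 11, 1, 6, 76)]

Write x_i = (sqrt(1455) + m_i)/d_i with (m_0, d_0) = (0, 1). a_0 = floor(sqrt(1455)) = 38, since 38^2 = 1444 <= 1455 < 1521 = 39^2.
Iterate m_{i+1} = d_i*a_i - m_i, d_{i+1} = (1455 - m_{i+1}^2)/d_i, a_{i+1} = floor((a_0 + m_{i+1})/d_{i+1}):
  m_1 = 1*38 - 0 = 38, d_1 = (1455 - 38^2)/1 = 11/1 = 11, a_1 = floor((38 + 38)/11) = 6.
  m_2 = 11*6 - 38 = 28, d_2 = (1455 - 28^2)/11 = 671/11 = 61, a_2 = floor((38 + 28)/61) = 1.
  m_3 = 61*1 - 28 = 33, d_3 = (1455 - 33^2)/61 = 366/61 = 6, a_3 = floor((38 + 33)/6) = 11.
  m_4 = 6*11 - 33 = 33, d_4 = (1455 - 33^2)/6 = 366/6 = 61, a_4 = floor((38 + 33)/61) = 1.
  m_5 = 61*1 - 33 = 28, d_5 = (1455 - 28^2)/61 = 671/61 = 11, a_5 = floor((38 + 28)/11) = 6.
  m_6 = 11*6 - 28 = 38, d_6 = (1455 - 38^2)/11 = 11/11 = 1, a_6 = floor((38 + 38)/1) = 76.
  m_7 = 1*76 - 38 = 38, d_7 = (1455 - 38^2)/1 = 11/1 = 11: (m_7, d_7) = (m_1, d_1) = (38, 11), so from here the quotients repeat a_1, ..., a_6; the period length is 6.
Hence the expansion of sqrt(1455) is a_0 = 38 followed by the repeating block 6, 1, 11, 1, 6, 76 (period 6).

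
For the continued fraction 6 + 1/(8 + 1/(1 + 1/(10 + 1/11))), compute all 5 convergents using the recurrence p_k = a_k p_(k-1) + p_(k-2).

6/1, 49/8, 55/9, 599/98, 6644/1087

Using the convergent recurrence p_i = a_i*p_{i-1} + p_{i-2}, q_i = a_i*q_{i-1} + q_{i-2} with p_{-2}=0, p_{-1}=1, q_{-2}=1, q_{-1}=0:
  i=0: a_0=6, p_0 = 6*1 + 0 = 6, q_0 = 6*0 + 1 = 1.
  i=1: a_1=8, p_1 = 8*6 + 1 = 49, q_1 = 8*1 + 0 = 8.
  i=2: a_2=1, p_2 = 1*49 + 6 = 55, q_2 = 1*8 + 1 = 9.
  i=3: a_3=10, p_3 = 10*55 + 49 = 599, q_3 = 10*9 + 8 = 98.
  i=4: a_4=11, p_4 = 11*599 + 55 = 6644, q_4 = 11*98 + 9 = 1087.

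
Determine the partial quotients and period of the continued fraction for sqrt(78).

[8; (1, 4, 1, 16)]

Write x_i = (sqrt(78) + m_i)/d_i with (m_0, d_0) = (0, 1). a_0 = floor(sqrt(78)) = 8, since 8^2 = 64 <= 78 < 81 = 9^2.
Iterate m_{i+1} = d_i*a_i - m_i, d_{i+1} = (78 - m_{i+1}^2)/d_i, a_{i+1} = floor((a_0 + m_{i+1})/d_{i+1}):
  m_1 = 1*8 - 0 = 8, d_1 = (78 - 8^2)/1 = 14/1 = 14, a_1 = floor((8 + 8)/14) = 1.
  m_2 = 14*1 - 8 = 6, d_2 = (78 - 6^2)/14 = 42/14 = 3, a_2 = floor((8 + 6)/3) = 4.
  m_3 = 3*4 - 6 = 6, d_3 = (78 - 6^2)/3 = 42/3 = 14, a_3 = floor((8 + 6)/14) = 1.
  m_4 = 14*1 - 6 = 8, d_4 = (78 - 8^2)/14 = 14/14 = 1, a_4 = floor((8 + 8)/1) = 16.
  m_5 = 1*16 - 8 = 8, d_5 = (78 - 8^2)/1 = 14/1 = 14: (m_5, d_5) = (m_1, d_1) = (8, 14), so from here the quotients repeat a_1, ..., a_4; the period length is 4.
Hence the expansion of sqrt(78) is a_0 = 8 followed by the repeating block 1, 4, 1, 16 (period 4).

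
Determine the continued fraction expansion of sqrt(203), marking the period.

Write x_i = (sqrt(203) + m_i)/d_i with (m_0, d_0) = (0, 1). a_0 = floor(sqrt(203)) = 14, since 14^2 = 196 <= 203 < 225 = 15^2.
Iterate m_{i+1} = d_i*a_i - m_i, d_{i+1} = (203 - m_{i+1}^2)/d_i, a_{i+1} = floor((a_0 + m_{i+1})/d_{i+1}):
  m_1 = 1*14 - 0 = 14, d_1 = (203 - 14^2)/1 = 7/1 = 7, a_1 = floor((14 + 14)/7) = 4.
  m_2 = 7*4 - 14 = 14, d_2 = (203 - 14^2)/7 = 7/7 = 1, a_2 = floor((14 + 14)/1) = 28.
  m_3 = 1*28 - 14 = 14, d_3 = (203 - 14^2)/1 = 7/1 = 7: (m_3, d_3) = (m_1, d_1) = (14, 7), so from here the quotients repeat a_1, a_2; the period length is 2.
Hence the expansion of sqrt(203) is a_0 = 14 followed by the repeating block 4, 28 (period 2).

[14; (4, 28)]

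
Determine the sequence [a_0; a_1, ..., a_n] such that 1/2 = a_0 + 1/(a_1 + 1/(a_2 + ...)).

Run the Euclidean algorithm on 1 and 2; the successive quotients are the partial quotients a_0, a_1, ... (each step inverts the fractional part left over by the previous one):
  1 = 0*2 + 1, so a_0 = 0.
  2 = 2*1 + 0, so a_1 = 2.
The remainder reaches 0 after 2 divisions, so the expansion has 2 partial quotients, read off in order.

[0; 2]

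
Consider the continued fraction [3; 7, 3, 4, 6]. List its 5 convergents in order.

3/1, 22/7, 69/22, 298/95, 1857/592

Using the convergent recurrence p_i = a_i*p_{i-1} + p_{i-2}, q_i = a_i*q_{i-1} + q_{i-2} with p_{-2}=0, p_{-1}=1, q_{-2}=1, q_{-1}=0:
  i=0: a_0=3, p_0 = 3*1 + 0 = 3, q_0 = 3*0 + 1 = 1.
  i=1: a_1=7, p_1 = 7*3 + 1 = 22, q_1 = 7*1 + 0 = 7.
  i=2: a_2=3, p_2 = 3*22 + 3 = 69, q_2 = 3*7 + 1 = 22.
  i=3: a_3=4, p_3 = 4*69 + 22 = 298, q_3 = 4*22 + 7 = 95.
  i=4: a_4=6, p_4 = 6*298 + 69 = 1857, q_4 = 6*95 + 22 = 592.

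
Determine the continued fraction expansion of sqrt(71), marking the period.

Write x_i = (sqrt(71) + m_i)/d_i with (m_0, d_0) = (0, 1). a_0 = floor(sqrt(71)) = 8, since 8^2 = 64 <= 71 < 81 = 9^2.
Iterate m_{i+1} = d_i*a_i - m_i, d_{i+1} = (71 - m_{i+1}^2)/d_i, a_{i+1} = floor((a_0 + m_{i+1})/d_{i+1}):
  m_1 = 1*8 - 0 = 8, d_1 = (71 - 8^2)/1 = 7/1 = 7, a_1 = floor((8 + 8)/7) = 2.
  m_2 = 7*2 - 8 = 6, d_2 = (71 - 6^2)/7 = 35/7 = 5, a_2 = floor((8 + 6)/5) = 2.
  m_3 = 5*2 - 6 = 4, d_3 = (71 - 4^2)/5 = 55/5 = 11, a_3 = floor((8 + 4)/11) = 1.
  m_4 = 11*1 - 4 = 7, d_4 = (71 - 7^2)/11 = 22/11 = 2, a_4 = floor((8 + 7)/2) = 7.
  m_5 = 2*7 - 7 = 7, d_5 = (71 - 7^2)/2 = 22/2 = 11, a_5 = floor((8 + 7)/11) = 1.
  m_6 = 11*1 - 7 = 4, d_6 = (71 - 4^2)/11 = 55/11 = 5, a_6 = floor((8 + 4)/5) = 2.
  m_7 = 5*2 - 4 = 6, d_7 = (71 - 6^2)/5 = 35/5 = 7, a_7 = floor((8 + 6)/7) = 2.
  m_8 = 7*2 - 6 = 8, d_8 = (71 - 8^2)/7 = 7/7 = 1, a_8 = floor((8 + 8)/1) = 16.
  m_9 = 1*16 - 8 = 8, d_9 = (71 - 8^2)/1 = 7/1 = 7: (m_9, d_9) = (m_1, d_1) = (8, 7), so from here the quotients repeat a_1, ..., a_8; the period length is 8.
Hence the expansion of sqrt(71) is a_0 = 8 followed by the repeating block 2, 2, 1, 7, 1, 2, 2, 16 (period 8).

[8; (2, 2, 1, 7, 1, 2, 2, 16)]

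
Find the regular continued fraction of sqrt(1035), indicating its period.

[32; (5, 1, 5, 64)]

Write x_i = (sqrt(1035) + m_i)/d_i with (m_0, d_0) = (0, 1). a_0 = floor(sqrt(1035)) = 32, since 32^2 = 1024 <= 1035 < 1089 = 33^2.
Iterate m_{i+1} = d_i*a_i - m_i, d_{i+1} = (1035 - m_{i+1}^2)/d_i, a_{i+1} = floor((a_0 + m_{i+1})/d_{i+1}):
  m_1 = 1*32 - 0 = 32, d_1 = (1035 - 32^2)/1 = 11/1 = 11, a_1 = floor((32 + 32)/11) = 5.
  m_2 = 11*5 - 32 = 23, d_2 = (1035 - 23^2)/11 = 506/11 = 46, a_2 = floor((32 + 23)/46) = 1.
  m_3 = 46*1 - 23 = 23, d_3 = (1035 - 23^2)/46 = 506/46 = 11, a_3 = floor((32 + 23)/11) = 5.
  m_4 = 11*5 - 23 = 32, d_4 = (1035 - 32^2)/11 = 11/11 = 1, a_4 = floor((32 + 32)/1) = 64.
  m_5 = 1*64 - 32 = 32, d_5 = (1035 - 32^2)/1 = 11/1 = 11: (m_5, d_5) = (m_1, d_1) = (32, 11), so from here the quotients repeat a_1, ..., a_4; the period length is 4.
Hence the expansion of sqrt(1035) is a_0 = 32 followed by the repeating block 5, 1, 5, 64 (period 4).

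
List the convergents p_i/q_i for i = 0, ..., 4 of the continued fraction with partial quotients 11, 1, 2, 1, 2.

Using the convergent recurrence p_i = a_i*p_{i-1} + p_{i-2}, q_i = a_i*q_{i-1} + q_{i-2} with p_{-2}=0, p_{-1}=1, q_{-2}=1, q_{-1}=0:
  i=0: a_0=11, p_0 = 11*1 + 0 = 11, q_0 = 11*0 + 1 = 1.
  i=1: a_1=1, p_1 = 1*11 + 1 = 12, q_1 = 1*1 + 0 = 1.
  i=2: a_2=2, p_2 = 2*12 + 11 = 35, q_2 = 2*1 + 1 = 3.
  i=3: a_3=1, p_3 = 1*35 + 12 = 47, q_3 = 1*3 + 1 = 4.
  i=4: a_4=2, p_4 = 2*47 + 35 = 129, q_4 = 2*4 + 3 = 11.

11/1, 12/1, 35/3, 47/4, 129/11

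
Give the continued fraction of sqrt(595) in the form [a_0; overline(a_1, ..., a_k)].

[24; overline(2, 1, 1, 4, 1, 4, 1, 1, 2, 48)]

Write x_i = (sqrt(595) + m_i)/d_i with (m_0, d_0) = (0, 1). a_0 = floor(sqrt(595)) = 24, since 24^2 = 576 <= 595 < 625 = 25^2.
Iterate m_{i+1} = d_i*a_i - m_i, d_{i+1} = (595 - m_{i+1}^2)/d_i, a_{i+1} = floor((a_0 + m_{i+1})/d_{i+1}):
  m_1 = 1*24 - 0 = 24, d_1 = (595 - 24^2)/1 = 19/1 = 19, a_1 = floor((24 + 24)/19) = 2.
  m_2 = 19*2 - 24 = 14, d_2 = (595 - 14^2)/19 = 399/19 = 21, a_2 = floor((24 + 14)/21) = 1.
  m_3 = 21*1 - 14 = 7, d_3 = (595 - 7^2)/21 = 546/21 = 26, a_3 = floor((24 + 7)/26) = 1.
  m_4 = 26*1 - 7 = 19, d_4 = (595 - 19^2)/26 = 234/26 = 9, a_4 = floor((24 + 19)/9) = 4.
  m_5 = 9*4 - 19 = 17, d_5 = (595 - 17^2)/9 = 306/9 = 34, a_5 = floor((24 + 17)/34) = 1.
  m_6 = 34*1 - 17 = 17, d_6 = (595 - 17^2)/34 = 306/34 = 9, a_6 = floor((24 + 17)/9) = 4.
  m_7 = 9*4 - 17 = 19, d_7 = (595 - 19^2)/9 = 234/9 = 26, a_7 = floor((24 + 19)/26) = 1.
  m_8 = 26*1 - 19 = 7, d_8 = (595 - 7^2)/26 = 546/26 = 21, a_8 = floor((24 + 7)/21) = 1.
  m_9 = 21*1 - 7 = 14, d_9 = (595 - 14^2)/21 = 399/21 = 19, a_9 = floor((24 + 14)/19) = 2.
  m_10 = 19*2 - 14 = 24, d_10 = (595 - 24^2)/19 = 19/19 = 1, a_10 = floor((24 + 24)/1) = 48.
  m_11 = 1*48 - 24 = 24, d_11 = (595 - 24^2)/1 = 19/1 = 19: (m_11, d_11) = (m_1, d_1) = (24, 19), so from here the quotients repeat a_1, ..., a_10; the period length is 10.
Hence the expansion of sqrt(595) is a_0 = 24 followed by the repeating block 2, 1, 1, 4, 1, 4, 1, 1, 2, 48 (period 10).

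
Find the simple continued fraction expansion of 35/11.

[3; 5, 2]

Run the Euclidean algorithm on 35 and 11; the successive quotients are the partial quotients a_0, a_1, ... (each step inverts the fractional part left over by the previous one):
  35 = 3*11 + 2, so a_0 = 3.
  11 = 5*2 + 1, so a_1 = 5.
  2 = 2*1 + 0, so a_2 = 2.
The remainder reaches 0 after 3 divisions, so the expansion has 3 partial quotients, read off in order.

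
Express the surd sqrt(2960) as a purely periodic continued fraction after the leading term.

Write x_i = (sqrt(2960) + m_i)/d_i with (m_0, d_0) = (0, 1). a_0 = floor(sqrt(2960)) = 54, since 54^2 = 2916 <= 2960 < 3025 = 55^2.
Iterate m_{i+1} = d_i*a_i - m_i, d_{i+1} = (2960 - m_{i+1}^2)/d_i, a_{i+1} = floor((a_0 + m_{i+1})/d_{i+1}):
  m_1 = 1*54 - 0 = 54, d_1 = (2960 - 54^2)/1 = 44/1 = 44, a_1 = floor((54 + 54)/44) = 2.
  m_2 = 44*2 - 54 = 34, d_2 = (2960 - 34^2)/44 = 1804/44 = 41, a_2 = floor((54 + 34)/41) = 2.
  m_3 = 41*2 - 34 = 48, d_3 = (2960 - 48^2)/41 = 656/41 = 16, a_3 = floor((54 + 48)/16) = 6.
  m_4 = 16*6 - 48 = 48, d_4 = (2960 - 48^2)/16 = 656/16 = 41, a_4 = floor((54 + 48)/41) = 2.
  m_5 = 41*2 - 48 = 34, d_5 = (2960 - 34^2)/41 = 1804/41 = 44, a_5 = floor((54 + 34)/44) = 2.
  m_6 = 44*2 - 34 = 54, d_6 = (2960 - 54^2)/44 = 44/44 = 1, a_6 = floor((54 + 54)/1) = 108.
  m_7 = 1*108 - 54 = 54, d_7 = (2960 - 54^2)/1 = 44/1 = 44: (m_7, d_7) = (m_1, d_1) = (54, 44), so from here the quotients repeat a_1, ..., a_6; the period length is 6.
Hence the expansion of sqrt(2960) is a_0 = 54 followed by the repeating block 2, 2, 6, 2, 2, 108 (period 6).

[54; (2, 2, 6, 2, 2, 108)]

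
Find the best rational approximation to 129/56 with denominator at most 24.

Expand x = 129/56 as a continued fraction with the Euclidean algorithm:
  129 = 2*56 + 17, so a_0 = 2.
  56 = 3*17 + 5, so a_1 = 3.
  17 = 3*5 + 2, so a_2 = 3.
  5 = 2*2 + 1, so a_3 = 2.
  2 = 2*1 + 0, so a_4 = 2.
so x = [2; 3, 3, 2, 2].
Convergents (p_i = a_i*p_{i-1} + p_{i-2}, q_i = a_i*q_{i-1} + q_{i-2} with p_{-2}=0, p_{-1}=1, q_{-2}=1, q_{-1}=0), until the denominator exceeds 24:
  i=0: a_0=2, p_0 = 2*1 + 0 = 2, q_0 = 2*0 + 1 = 1.
  i=1: a_1=3, p_1 = 3*2 + 1 = 7, q_1 = 3*1 + 0 = 3.
  i=2: a_2=3, p_2 = 3*7 + 2 = 23, q_2 = 3*3 + 1 = 10.
  i=3: a_3=2, p_3 = 2*23 + 7 = 53, q_3 = 2*10 + 3 = 23.
  i=4: a_4=2, p_4 = 2*53 + 23 = 129, q_4 = 2*23 + 10 = 56.
q_4 = 56 > 24, so the last convergent with denominator <= 24 is p_3/q_3 = 53/23.
The closest fraction with denominator <= 24 is either p_3/q_3 or the intermediate fraction (k*p_3 + p_2)/(k*q_3 + q_2) with the largest k >= 1 whose denominator stays <= 24; these approach x as k grows, and every other convergent or intermediate fraction in range is farther away.
Largest k: floor((24 - q_2)/q_3) = floor((24 - 10)/23) = 0.
Since k = 0, no intermediate fraction beyond p_3/q_3 has denominator <= 24, so the convergent 53/23 is the closest (its error is |129*23 - 53*56|/(56*23) = 1/1288).

53/23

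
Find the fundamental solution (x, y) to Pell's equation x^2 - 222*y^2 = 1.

(x, y) = (149, 10)

First expand sqrt(222) as a continued fraction. With x_i = (sqrt(222) + m_i)/d_i and (m_0, d_0) = (0, 1): a_0 = floor(sqrt(222)) = 14, since 14^2 = 196 <= 222 < 225 = 15^2.
Iterate m_{i+1} = d_i*a_i - m_i, d_{i+1} = (222 - m_{i+1}^2)/d_i, a_{i+1} = floor((a_0 + m_{i+1})/d_{i+1}):
  m_1 = 1*14 - 0 = 14, d_1 = (222 - 14^2)/1 = 26/1 = 26, a_1 = floor((14 + 14)/26) = 1.
  m_2 = 26*1 - 14 = 12, d_2 = (222 - 12^2)/26 = 78/26 = 3, a_2 = floor((14 + 12)/3) = 8.
  m_3 = 3*8 - 12 = 12, d_3 = (222 - 12^2)/3 = 78/3 = 26, a_3 = floor((14 + 12)/26) = 1.
  m_4 = 26*1 - 12 = 14, d_4 = (222 - 14^2)/26 = 26/26 = 1, a_4 = floor((14 + 14)/1) = 28.
  m_5 = 1*28 - 14 = 14, d_5 = (222 - 14^2)/1 = 26/1 = 26: (m_5, d_5) = (m_1, d_1) = (14, 26), so from here the quotients repeat a_1, ..., a_4; the period length is 4.
So sqrt(222) = [14; (1, 8, 1, 28)] with period length k = 4.
k is even, so the fundamental solution of x^2 - 222y^2 = 1 is (p_{k-1}, q_{k-1}) = (p_3, q_3); compute convergents through index 3.
Convergents (p_i = a_i*p_{i-1} + p_{i-2}, q_i = a_i*q_{i-1} + q_{i-2} with p_{-2}=0, p_{-1}=1, q_{-2}=1, q_{-1}=0):
  i=0: a_0=14, p_0 = 14*1 + 0 = 14, q_0 = 14*0 + 1 = 1.
  i=1: a_1=1, p_1 = 1*14 + 1 = 15, q_1 = 1*1 + 0 = 1.
  i=2: a_2=8, p_2 = 8*15 + 14 = 134, q_2 = 8*1 + 1 = 9.
  i=3: a_3=1, p_3 = 1*134 + 15 = 149, q_3 = 1*9 + 1 = 10.
Check: 149^2 - 222*10^2 = 22201 - 22200 = 1, so (x, y) = (149, 10) solves the equation, and by the theorem it is the least positive solution.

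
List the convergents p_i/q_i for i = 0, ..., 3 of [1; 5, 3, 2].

1/1, 6/5, 19/16, 44/37

Using the convergent recurrence p_i = a_i*p_{i-1} + p_{i-2}, q_i = a_i*q_{i-1} + q_{i-2} with p_{-2}=0, p_{-1}=1, q_{-2}=1, q_{-1}=0:
  i=0: a_0=1, p_0 = 1*1 + 0 = 1, q_0 = 1*0 + 1 = 1.
  i=1: a_1=5, p_1 = 5*1 + 1 = 6, q_1 = 5*1 + 0 = 5.
  i=2: a_2=3, p_2 = 3*6 + 1 = 19, q_2 = 3*5 + 1 = 16.
  i=3: a_3=2, p_3 = 2*19 + 6 = 44, q_3 = 2*16 + 5 = 37.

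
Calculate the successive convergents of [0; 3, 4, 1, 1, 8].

0/1, 1/3, 4/13, 5/16, 9/29, 77/248

Using the convergent recurrence p_i = a_i*p_{i-1} + p_{i-2}, q_i = a_i*q_{i-1} + q_{i-2} with p_{-2}=0, p_{-1}=1, q_{-2}=1, q_{-1}=0:
  i=0: a_0=0, p_0 = 0*1 + 0 = 0, q_0 = 0*0 + 1 = 1.
  i=1: a_1=3, p_1 = 3*0 + 1 = 1, q_1 = 3*1 + 0 = 3.
  i=2: a_2=4, p_2 = 4*1 + 0 = 4, q_2 = 4*3 + 1 = 13.
  i=3: a_3=1, p_3 = 1*4 + 1 = 5, q_3 = 1*13 + 3 = 16.
  i=4: a_4=1, p_4 = 1*5 + 4 = 9, q_4 = 1*16 + 13 = 29.
  i=5: a_5=8, p_5 = 8*9 + 5 = 77, q_5 = 8*29 + 16 = 248.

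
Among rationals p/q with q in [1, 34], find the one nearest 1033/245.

Expand x = 1033/245 as a continued fraction with the Euclidean algorithm:
  1033 = 4*245 + 53, so a_0 = 4.
  245 = 4*53 + 33, so a_1 = 4.
  53 = 1*33 + 20, so a_2 = 1.
  33 = 1*20 + 13, so a_3 = 1.
  20 = 1*13 + 7, so a_4 = 1.
  13 = 1*7 + 6, so a_5 = 1.
  7 = 1*6 + 1, so a_6 = 1.
  6 = 6*1 + 0, so a_7 = 6.
so x = [4; 4, 1, 1, 1, 1, 1, 6].
Convergents (p_i = a_i*p_{i-1} + p_{i-2}, q_i = a_i*q_{i-1} + q_{i-2} with p_{-2}=0, p_{-1}=1, q_{-2}=1, q_{-1}=0), until the denominator exceeds 34:
  i=0: a_0=4, p_0 = 4*1 + 0 = 4, q_0 = 4*0 + 1 = 1.
  i=1: a_1=4, p_1 = 4*4 + 1 = 17, q_1 = 4*1 + 0 = 4.
  i=2: a_2=1, p_2 = 1*17 + 4 = 21, q_2 = 1*4 + 1 = 5.
  i=3: a_3=1, p_3 = 1*21 + 17 = 38, q_3 = 1*5 + 4 = 9.
  i=4: a_4=1, p_4 = 1*38 + 21 = 59, q_4 = 1*9 + 5 = 14.
  i=5: a_5=1, p_5 = 1*59 + 38 = 97, q_5 = 1*14 + 9 = 23.
  i=6: a_6=1, p_6 = 1*97 + 59 = 156, q_6 = 1*23 + 14 = 37.
q_6 = 37 > 34, so the last convergent with denominator <= 34 is p_5/q_5 = 97/23.
The closest fraction with denominator <= 34 is either p_5/q_5 or the intermediate fraction (k*p_5 + p_4)/(k*q_5 + q_4) with the largest k >= 1 whose denominator stays <= 34; these approach x as k grows, and every other convergent or intermediate fraction in range is farther away.
Largest k: floor((34 - q_4)/q_5) = floor((34 - 14)/23) = 0.
Since k = 0, no intermediate fraction beyond p_5/q_5 has denominator <= 34, so the convergent 97/23 is the closest (its error is |1033*23 - 97*245|/(245*23) = 6/5635).

97/23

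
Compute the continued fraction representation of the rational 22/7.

Run the Euclidean algorithm on 22 and 7; the successive quotients are the partial quotients a_0, a_1, ... (each step inverts the fractional part left over by the previous one):
  22 = 3*7 + 1, so a_0 = 3.
  7 = 7*1 + 0, so a_1 = 7.
The remainder reaches 0 after 2 divisions, so the expansion has 2 partial quotients, read off in order.

[3; 7]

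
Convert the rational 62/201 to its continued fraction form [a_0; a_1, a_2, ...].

Run the Euclidean algorithm on 62 and 201; the successive quotients are the partial quotients a_0, a_1, ... (each step inverts the fractional part left over by the previous one):
  62 = 0*201 + 62, so a_0 = 0.
  201 = 3*62 + 15, so a_1 = 3.
  62 = 4*15 + 2, so a_2 = 4.
  15 = 7*2 + 1, so a_3 = 7.
  2 = 2*1 + 0, so a_4 = 2.
The remainder reaches 0 after 5 divisions, so the expansion has 5 partial quotients, read off in order.

[0; 3, 4, 7, 2]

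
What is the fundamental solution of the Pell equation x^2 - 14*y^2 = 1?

(x, y) = (15, 4)

First expand sqrt(14) as a continued fraction. With x_i = (sqrt(14) + m_i)/d_i and (m_0, d_0) = (0, 1): a_0 = floor(sqrt(14)) = 3, since 3^2 = 9 <= 14 < 16 = 4^2.
Iterate m_{i+1} = d_i*a_i - m_i, d_{i+1} = (14 - m_{i+1}^2)/d_i, a_{i+1} = floor((a_0 + m_{i+1})/d_{i+1}):
  m_1 = 1*3 - 0 = 3, d_1 = (14 - 3^2)/1 = 5/1 = 5, a_1 = floor((3 + 3)/5) = 1.
  m_2 = 5*1 - 3 = 2, d_2 = (14 - 2^2)/5 = 10/5 = 2, a_2 = floor((3 + 2)/2) = 2.
  m_3 = 2*2 - 2 = 2, d_3 = (14 - 2^2)/2 = 10/2 = 5, a_3 = floor((3 + 2)/5) = 1.
  m_4 = 5*1 - 2 = 3, d_4 = (14 - 3^2)/5 = 5/5 = 1, a_4 = floor((3 + 3)/1) = 6.
  m_5 = 1*6 - 3 = 3, d_5 = (14 - 3^2)/1 = 5/1 = 5: (m_5, d_5) = (m_1, d_1) = (3, 5), so from here the quotients repeat a_1, ..., a_4; the period length is 4.
So sqrt(14) = [3; (1, 2, 1, 6)] with period length k = 4.
k is even, so the fundamental solution of x^2 - 14y^2 = 1 is (p_{k-1}, q_{k-1}) = (p_3, q_3); compute convergents through index 3.
Convergents (p_i = a_i*p_{i-1} + p_{i-2}, q_i = a_i*q_{i-1} + q_{i-2} with p_{-2}=0, p_{-1}=1, q_{-2}=1, q_{-1}=0):
  i=0: a_0=3, p_0 = 3*1 + 0 = 3, q_0 = 3*0 + 1 = 1.
  i=1: a_1=1, p_1 = 1*3 + 1 = 4, q_1 = 1*1 + 0 = 1.
  i=2: a_2=2, p_2 = 2*4 + 3 = 11, q_2 = 2*1 + 1 = 3.
  i=3: a_3=1, p_3 = 1*11 + 4 = 15, q_3 = 1*3 + 1 = 4.
Check: 15^2 - 14*4^2 = 225 - 224 = 1, so (x, y) = (15, 4) solves the equation, and by the theorem it is the least positive solution.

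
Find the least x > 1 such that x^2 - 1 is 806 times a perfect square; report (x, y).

(x, y) = (6166395, 217202)

First expand sqrt(806) as a continued fraction. With x_i = (sqrt(806) + m_i)/d_i and (m_0, d_0) = (0, 1): a_0 = floor(sqrt(806)) = 28, since 28^2 = 784 <= 806 < 841 = 29^2.
Iterate m_{i+1} = d_i*a_i - m_i, d_{i+1} = (806 - m_{i+1}^2)/d_i, a_{i+1} = floor((a_0 + m_{i+1})/d_{i+1}):
  m_1 = 1*28 - 0 = 28, d_1 = (806 - 28^2)/1 = 22/1 = 22, a_1 = floor((28 + 28)/22) = 2.
  m_2 = 22*2 - 28 = 16, d_2 = (806 - 16^2)/22 = 550/22 = 25, a_2 = floor((28 + 16)/25) = 1.
  m_3 = 25*1 - 16 = 9, d_3 = (806 - 9^2)/25 = 725/25 = 29, a_3 = floor((28 + 9)/29) = 1.
  m_4 = 29*1 - 9 = 20, d_4 = (806 - 20^2)/29 = 406/29 = 14, a_4 = floor((28 + 20)/14) = 3.
  m_5 = 14*3 - 20 = 22, d_5 = (806 - 22^2)/14 = 322/14 = 23, a_5 = floor((28 + 22)/23) = 2.
  m_6 = 23*2 - 22 = 24, d_6 = (806 - 24^2)/23 = 230/23 = 10, a_6 = floor((28 + 24)/10) = 5.
  m_7 = 10*5 - 24 = 26, d_7 = (806 - 26^2)/10 = 130/10 = 13, a_7 = floor((28 + 26)/13) = 4.
  m_8 = 13*4 - 26 = 26, d_8 = (806 - 26^2)/13 = 130/13 = 10, a_8 = floor((28 + 26)/10) = 5.
  m_9 = 10*5 - 26 = 24, d_9 = (806 - 24^2)/10 = 230/10 = 23, a_9 = floor((28 + 24)/23) = 2.
  m_10 = 23*2 - 24 = 22, d_10 = (806 - 22^2)/23 = 322/23 = 14, a_10 = floor((28 + 22)/14) = 3.
  m_11 = 14*3 - 22 = 20, d_11 = (806 - 20^2)/14 = 406/14 = 29, a_11 = floor((28 + 20)/29) = 1.
  m_12 = 29*1 - 20 = 9, d_12 = (806 - 9^2)/29 = 725/29 = 25, a_12 = floor((28 + 9)/25) = 1.
  m_13 = 25*1 - 9 = 16, d_13 = (806 - 16^2)/25 = 550/25 = 22, a_13 = floor((28 + 16)/22) = 2.
  m_14 = 22*2 - 16 = 28, d_14 = (806 - 28^2)/22 = 22/22 = 1, a_14 = floor((28 + 28)/1) = 56.
  m_15 = 1*56 - 28 = 28, d_15 = (806 - 28^2)/1 = 22/1 = 22: (m_15, d_15) = (m_1, d_1) = (28, 22), so from here the quotients repeat a_1, ..., a_14; the period length is 14.
So sqrt(806) = [28; (2, 1, 1, 3, 2, 5, 4, 5, 2, 3, 1, 1, 2, 56)] with period length k = 14.
k is even, so the fundamental solution of x^2 - 806y^2 = 1 is (p_{k-1}, q_{k-1}) = (p_13, q_13); compute convergents through index 13.
Convergents (p_i = a_i*p_{i-1} + p_{i-2}, q_i = a_i*q_{i-1} + q_{i-2} with p_{-2}=0, p_{-1}=1, q_{-2}=1, q_{-1}=0):
  i=0: a_0=28, p_0 = 28*1 + 0 = 28, q_0 = 28*0 + 1 = 1.
  i=1: a_1=2, p_1 = 2*28 + 1 = 57, q_1 = 2*1 + 0 = 2.
  i=2: a_2=1, p_2 = 1*57 + 28 = 85, q_2 = 1*2 + 1 = 3.
  i=3: a_3=1, p_3 = 1*85 + 57 = 142, q_3 = 1*3 + 2 = 5.
  i=4: a_4=3, p_4 = 3*142 + 85 = 511, q_4 = 3*5 + 3 = 18.
  i=5: a_5=2, p_5 = 2*511 + 142 = 1164, q_5 = 2*18 + 5 = 41.
  i=6: a_6=5, p_6 = 5*1164 + 511 = 6331, q_6 = 5*41 + 18 = 223.
  i=7: a_7=4, p_7 = 4*6331 + 1164 = 26488, q_7 = 4*223 + 41 = 933.
  i=8: a_8=5, p_8 = 5*26488 + 6331 = 138771, q_8 = 5*933 + 223 = 4888.
  i=9: a_9=2, p_9 = 2*138771 + 26488 = 304030, q_9 = 2*4888 + 933 = 10709.
  i=10: a_10=3, p_10 = 3*304030 + 138771 = 1050861, q_10 = 3*10709 + 4888 = 37015.
  i=11: a_11=1, p_11 = 1*1050861 + 304030 = 1354891, q_11 = 1*37015 + 10709 = 47724.
  i=12: a_12=1, p_12 = 1*1354891 + 1050861 = 2405752, q_12 = 1*47724 + 37015 = 84739.
  i=13: a_13=2, p_13 = 2*2405752 + 1354891 = 6166395, q_13 = 2*84739 + 47724 = 217202.
Check: 6166395^2 - 806*217202^2 = 38024427296025 - 38024427296024 = 1, so (x, y) = (6166395, 217202) solves the equation, and by the theorem it is the least positive solution.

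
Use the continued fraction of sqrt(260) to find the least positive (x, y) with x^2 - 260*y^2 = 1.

(x, y) = (129, 8)

First expand sqrt(260) as a continued fraction. With x_i = (sqrt(260) + m_i)/d_i and (m_0, d_0) = (0, 1): a_0 = floor(sqrt(260)) = 16, since 16^2 = 256 <= 260 < 289 = 17^2.
Iterate m_{i+1} = d_i*a_i - m_i, d_{i+1} = (260 - m_{i+1}^2)/d_i, a_{i+1} = floor((a_0 + m_{i+1})/d_{i+1}):
  m_1 = 1*16 - 0 = 16, d_1 = (260 - 16^2)/1 = 4/1 = 4, a_1 = floor((16 + 16)/4) = 8.
  m_2 = 4*8 - 16 = 16, d_2 = (260 - 16^2)/4 = 4/4 = 1, a_2 = floor((16 + 16)/1) = 32.
  m_3 = 1*32 - 16 = 16, d_3 = (260 - 16^2)/1 = 4/1 = 4: (m_3, d_3) = (m_1, d_1) = (16, 4), so from here the quotients repeat a_1, a_2; the period length is 2.
So sqrt(260) = [16; (8, 32)] with period length k = 2.
k is even, so the fundamental solution of x^2 - 260y^2 = 1 is (p_{k-1}, q_{k-1}) = (p_1, q_1); compute convergents through index 1.
Convergents (p_i = a_i*p_{i-1} + p_{i-2}, q_i = a_i*q_{i-1} + q_{i-2} with p_{-2}=0, p_{-1}=1, q_{-2}=1, q_{-1}=0):
  i=0: a_0=16, p_0 = 16*1 + 0 = 16, q_0 = 16*0 + 1 = 1.
  i=1: a_1=8, p_1 = 8*16 + 1 = 129, q_1 = 8*1 + 0 = 8.
Check: 129^2 - 260*8^2 = 16641 - 16640 = 1, so (x, y) = (129, 8) solves the equation, and by the theorem it is the least positive solution.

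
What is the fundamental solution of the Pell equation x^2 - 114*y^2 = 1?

First expand sqrt(114) as a continued fraction. With x_i = (sqrt(114) + m_i)/d_i and (m_0, d_0) = (0, 1): a_0 = floor(sqrt(114)) = 10, since 10^2 = 100 <= 114 < 121 = 11^2.
Iterate m_{i+1} = d_i*a_i - m_i, d_{i+1} = (114 - m_{i+1}^2)/d_i, a_{i+1} = floor((a_0 + m_{i+1})/d_{i+1}):
  m_1 = 1*10 - 0 = 10, d_1 = (114 - 10^2)/1 = 14/1 = 14, a_1 = floor((10 + 10)/14) = 1.
  m_2 = 14*1 - 10 = 4, d_2 = (114 - 4^2)/14 = 98/14 = 7, a_2 = floor((10 + 4)/7) = 2.
  m_3 = 7*2 - 4 = 10, d_3 = (114 - 10^2)/7 = 14/7 = 2, a_3 = floor((10 + 10)/2) = 10.
  m_4 = 2*10 - 10 = 10, d_4 = (114 - 10^2)/2 = 14/2 = 7, a_4 = floor((10 + 10)/7) = 2.
  m_5 = 7*2 - 10 = 4, d_5 = (114 - 4^2)/7 = 98/7 = 14, a_5 = floor((10 + 4)/14) = 1.
  m_6 = 14*1 - 4 = 10, d_6 = (114 - 10^2)/14 = 14/14 = 1, a_6 = floor((10 + 10)/1) = 20.
  m_7 = 1*20 - 10 = 10, d_7 = (114 - 10^2)/1 = 14/1 = 14: (m_7, d_7) = (m_1, d_1) = (10, 14), so from here the quotients repeat a_1, ..., a_6; the period length is 6.
So sqrt(114) = [10; (1, 2, 10, 2, 1, 20)] with period length k = 6.
k is even, so the fundamental solution of x^2 - 114y^2 = 1 is (p_{k-1}, q_{k-1}) = (p_5, q_5); compute convergents through index 5.
Convergents (p_i = a_i*p_{i-1} + p_{i-2}, q_i = a_i*q_{i-1} + q_{i-2} with p_{-2}=0, p_{-1}=1, q_{-2}=1, q_{-1}=0):
  i=0: a_0=10, p_0 = 10*1 + 0 = 10, q_0 = 10*0 + 1 = 1.
  i=1: a_1=1, p_1 = 1*10 + 1 = 11, q_1 = 1*1 + 0 = 1.
  i=2: a_2=2, p_2 = 2*11 + 10 = 32, q_2 = 2*1 + 1 = 3.
  i=3: a_3=10, p_3 = 10*32 + 11 = 331, q_3 = 10*3 + 1 = 31.
  i=4: a_4=2, p_4 = 2*331 + 32 = 694, q_4 = 2*31 + 3 = 65.
  i=5: a_5=1, p_5 = 1*694 + 331 = 1025, q_5 = 1*65 + 31 = 96.
Check: 1025^2 - 114*96^2 = 1050625 - 1050624 = 1, so (x, y) = (1025, 96) solves the equation, and by the theorem it is the least positive solution.

(x, y) = (1025, 96)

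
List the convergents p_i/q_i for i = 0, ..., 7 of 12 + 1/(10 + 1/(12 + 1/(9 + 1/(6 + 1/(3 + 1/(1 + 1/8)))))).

12/1, 121/10, 1464/121, 13297/1099, 81246/6715, 257035/21244, 338281/27959, 2963283/244916

Using the convergent recurrence p_i = a_i*p_{i-1} + p_{i-2}, q_i = a_i*q_{i-1} + q_{i-2} with p_{-2}=0, p_{-1}=1, q_{-2}=1, q_{-1}=0:
  i=0: a_0=12, p_0 = 12*1 + 0 = 12, q_0 = 12*0 + 1 = 1.
  i=1: a_1=10, p_1 = 10*12 + 1 = 121, q_1 = 10*1 + 0 = 10.
  i=2: a_2=12, p_2 = 12*121 + 12 = 1464, q_2 = 12*10 + 1 = 121.
  i=3: a_3=9, p_3 = 9*1464 + 121 = 13297, q_3 = 9*121 + 10 = 1099.
  i=4: a_4=6, p_4 = 6*13297 + 1464 = 81246, q_4 = 6*1099 + 121 = 6715.
  i=5: a_5=3, p_5 = 3*81246 + 13297 = 257035, q_5 = 3*6715 + 1099 = 21244.
  i=6: a_6=1, p_6 = 1*257035 + 81246 = 338281, q_6 = 1*21244 + 6715 = 27959.
  i=7: a_7=8, p_7 = 8*338281 + 257035 = 2963283, q_7 = 8*27959 + 21244 = 244916.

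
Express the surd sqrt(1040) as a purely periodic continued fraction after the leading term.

Write x_i = (sqrt(1040) + m_i)/d_i with (m_0, d_0) = (0, 1). a_0 = floor(sqrt(1040)) = 32, since 32^2 = 1024 <= 1040 < 1089 = 33^2.
Iterate m_{i+1} = d_i*a_i - m_i, d_{i+1} = (1040 - m_{i+1}^2)/d_i, a_{i+1} = floor((a_0 + m_{i+1})/d_{i+1}):
  m_1 = 1*32 - 0 = 32, d_1 = (1040 - 32^2)/1 = 16/1 = 16, a_1 = floor((32 + 32)/16) = 4.
  m_2 = 16*4 - 32 = 32, d_2 = (1040 - 32^2)/16 = 16/16 = 1, a_2 = floor((32 + 32)/1) = 64.
  m_3 = 1*64 - 32 = 32, d_3 = (1040 - 32^2)/1 = 16/1 = 16: (m_3, d_3) = (m_1, d_1) = (32, 16), so from here the quotients repeat a_1, a_2; the period length is 2.
Hence the expansion of sqrt(1040) is a_0 = 32 followed by the repeating block 4, 64 (period 2).

[32; (4, 64)]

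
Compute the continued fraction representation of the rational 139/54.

Run the Euclidean algorithm on 139 and 54; the successive quotients are the partial quotients a_0, a_1, ... (each step inverts the fractional part left over by the previous one):
  139 = 2*54 + 31, so a_0 = 2.
  54 = 1*31 + 23, so a_1 = 1.
  31 = 1*23 + 8, so a_2 = 1.
  23 = 2*8 + 7, so a_3 = 2.
  8 = 1*7 + 1, so a_4 = 1.
  7 = 7*1 + 0, so a_5 = 7.
The remainder reaches 0 after 6 divisions, so the expansion has 6 partial quotients, read off in order.

[2; 1, 1, 2, 1, 7]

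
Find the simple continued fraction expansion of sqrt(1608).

Write x_i = (sqrt(1608) + m_i)/d_i with (m_0, d_0) = (0, 1). a_0 = floor(sqrt(1608)) = 40, since 40^2 = 1600 <= 1608 < 1681 = 41^2.
Iterate m_{i+1} = d_i*a_i - m_i, d_{i+1} = (1608 - m_{i+1}^2)/d_i, a_{i+1} = floor((a_0 + m_{i+1})/d_{i+1}):
  m_1 = 1*40 - 0 = 40, d_1 = (1608 - 40^2)/1 = 8/1 = 8, a_1 = floor((40 + 40)/8) = 10.
  m_2 = 8*10 - 40 = 40, d_2 = (1608 - 40^2)/8 = 8/8 = 1, a_2 = floor((40 + 40)/1) = 80.
  m_3 = 1*80 - 40 = 40, d_3 = (1608 - 40^2)/1 = 8/1 = 8: (m_3, d_3) = (m_1, d_1) = (40, 8), so from here the quotients repeat a_1, a_2; the period length is 2.
Hence the expansion of sqrt(1608) is a_0 = 40 followed by the repeating block 10, 80 (period 2).

[40; (10, 80)]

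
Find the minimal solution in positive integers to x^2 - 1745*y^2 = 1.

(x, y) = (32837409, 786088)

First expand sqrt(1745) as a continued fraction. With x_i = (sqrt(1745) + m_i)/d_i and (m_0, d_0) = (0, 1): a_0 = floor(sqrt(1745)) = 41, since 41^2 = 1681 <= 1745 < 1764 = 42^2.
Iterate m_{i+1} = d_i*a_i - m_i, d_{i+1} = (1745 - m_{i+1}^2)/d_i, a_{i+1} = floor((a_0 + m_{i+1})/d_{i+1}):
  m_1 = 1*41 - 0 = 41, d_1 = (1745 - 41^2)/1 = 64/1 = 64, a_1 = floor((41 + 41)/64) = 1.
  m_2 = 64*1 - 41 = 23, d_2 = (1745 - 23^2)/64 = 1216/64 = 19, a_2 = floor((41 + 23)/19) = 3.
  m_3 = 19*3 - 23 = 34, d_3 = (1745 - 34^2)/19 = 589/19 = 31, a_3 = floor((41 + 34)/31) = 2.
  m_4 = 31*2 - 34 = 28, d_4 = (1745 - 28^2)/31 = 961/31 = 31, a_4 = floor((41 + 28)/31) = 2.
  m_5 = 31*2 - 28 = 34, d_5 = (1745 - 34^2)/31 = 589/31 = 19, a_5 = floor((41 + 34)/19) = 3.
  m_6 = 19*3 - 34 = 23, d_6 = (1745 - 23^2)/19 = 1216/19 = 64, a_6 = floor((41 + 23)/64) = 1.
  m_7 = 64*1 - 23 = 41, d_7 = (1745 - 41^2)/64 = 64/64 = 1, a_7 = floor((41 + 41)/1) = 82.
  m_8 = 1*82 - 41 = 41, d_8 = (1745 - 41^2)/1 = 64/1 = 64: (m_8, d_8) = (m_1, d_1) = (41, 64), so from here the quotients repeat a_1, ..., a_7; the period length is 7.
So sqrt(1745) = [41; (1, 3, 2, 2, 3, 1, 82)] with period length k = 7.
k is odd, so (p_{k-1}, q_{k-1}) only solves x^2 - 1745y^2 = -1 and the fundamental solution of x^2 - 1745y^2 = 1 is (p_{2k-1}, q_{2k-1}) = (p_13, q_13); compute convergents through index 13, running through the period twice.
Convergents (p_i = a_i*p_{i-1} + p_{i-2}, q_i = a_i*q_{i-1} + q_{i-2} with p_{-2}=0, p_{-1}=1, q_{-2}=1, q_{-1}=0):
  i=0: a_0=41, p_0 = 41*1 + 0 = 41, q_0 = 41*0 + 1 = 1.
  i=1: a_1=1, p_1 = 1*41 + 1 = 42, q_1 = 1*1 + 0 = 1.
  i=2: a_2=3, p_2 = 3*42 + 41 = 167, q_2 = 3*1 + 1 = 4.
  i=3: a_3=2, p_3 = 2*167 + 42 = 376, q_3 = 2*4 + 1 = 9.
  i=4: a_4=2, p_4 = 2*376 + 167 = 919, q_4 = 2*9 + 4 = 22.
  i=5: a_5=3, p_5 = 3*919 + 376 = 3133, q_5 = 3*22 + 9 = 75.
  i=6: a_6=1, p_6 = 1*3133 + 919 = 4052, q_6 = 1*75 + 22 = 97.
  i=7: a_7=82, p_7 = 82*4052 + 3133 = 335397, q_7 = 82*97 + 75 = 8029.
  i=8: a_8=1, p_8 = 1*335397 + 4052 = 339449, q_8 = 1*8029 + 97 = 8126.
  i=9: a_9=3, p_9 = 3*339449 + 335397 = 1353744, q_9 = 3*8126 + 8029 = 32407.
  i=10: a_10=2, p_10 = 2*1353744 + 339449 = 3046937, q_10 = 2*32407 + 8126 = 72940.
  i=11: a_11=2, p_11 = 2*3046937 + 1353744 = 7447618, q_11 = 2*72940 + 32407 = 178287.
  i=12: a_12=3, p_12 = 3*7447618 + 3046937 = 25389791, q_12 = 3*178287 + 72940 = 607801.
  i=13: a_13=1, p_13 = 1*25389791 + 7447618 = 32837409, q_13 = 1*607801 + 178287 = 786088.
Indeed p_6^2 - 1745*q_6^2 = 16418704 - 16418705 = -1, not +1.
Check: 32837409^2 - 1745*786088^2 = 1078295429833281 - 1078295429833280 = 1, so (x, y) = (32837409, 786088) solves the equation, and by the theorem it is the least positive solution.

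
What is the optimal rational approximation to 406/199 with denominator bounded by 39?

51/25

Expand x = 406/199 as a continued fraction with the Euclidean algorithm:
  406 = 2*199 + 8, so a_0 = 2.
  199 = 24*8 + 7, so a_1 = 24.
  8 = 1*7 + 1, so a_2 = 1.
  7 = 7*1 + 0, so a_3 = 7.
so x = [2; 24, 1, 7].
Convergents (p_i = a_i*p_{i-1} + p_{i-2}, q_i = a_i*q_{i-1} + q_{i-2} with p_{-2}=0, p_{-1}=1, q_{-2}=1, q_{-1}=0), until the denominator exceeds 39:
  i=0: a_0=2, p_0 = 2*1 + 0 = 2, q_0 = 2*0 + 1 = 1.
  i=1: a_1=24, p_1 = 24*2 + 1 = 49, q_1 = 24*1 + 0 = 24.
  i=2: a_2=1, p_2 = 1*49 + 2 = 51, q_2 = 1*24 + 1 = 25.
  i=3: a_3=7, p_3 = 7*51 + 49 = 406, q_3 = 7*25 + 24 = 199.
q_3 = 199 > 39, so the last convergent with denominator <= 39 is p_2/q_2 = 51/25.
The closest fraction with denominator <= 39 is either p_2/q_2 or the intermediate fraction (k*p_2 + p_1)/(k*q_2 + q_1) with the largest k >= 1 whose denominator stays <= 39; these approach x as k grows, and every other convergent or intermediate fraction in range is farther away.
Largest k: floor((39 - q_1)/q_2) = floor((39 - 24)/25) = 0.
Since k = 0, no intermediate fraction beyond p_2/q_2 has denominator <= 39, so the convergent 51/25 is the closest (its error is |406*25 - 51*199|/(199*25) = 1/4975).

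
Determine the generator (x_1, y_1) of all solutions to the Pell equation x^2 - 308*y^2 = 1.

(x, y) = (351, 20)

First expand sqrt(308) as a continued fraction. With x_i = (sqrt(308) + m_i)/d_i and (m_0, d_0) = (0, 1): a_0 = floor(sqrt(308)) = 17, since 17^2 = 289 <= 308 < 324 = 18^2.
Iterate m_{i+1} = d_i*a_i - m_i, d_{i+1} = (308 - m_{i+1}^2)/d_i, a_{i+1} = floor((a_0 + m_{i+1})/d_{i+1}):
  m_1 = 1*17 - 0 = 17, d_1 = (308 - 17^2)/1 = 19/1 = 19, a_1 = floor((17 + 17)/19) = 1.
  m_2 = 19*1 - 17 = 2, d_2 = (308 - 2^2)/19 = 304/19 = 16, a_2 = floor((17 + 2)/16) = 1.
  m_3 = 16*1 - 2 = 14, d_3 = (308 - 14^2)/16 = 112/16 = 7, a_3 = floor((17 + 14)/7) = 4.
  m_4 = 7*4 - 14 = 14, d_4 = (308 - 14^2)/7 = 112/7 = 16, a_4 = floor((17 + 14)/16) = 1.
  m_5 = 16*1 - 14 = 2, d_5 = (308 - 2^2)/16 = 304/16 = 19, a_5 = floor((17 + 2)/19) = 1.
  m_6 = 19*1 - 2 = 17, d_6 = (308 - 17^2)/19 = 19/19 = 1, a_6 = floor((17 + 17)/1) = 34.
  m_7 = 1*34 - 17 = 17, d_7 = (308 - 17^2)/1 = 19/1 = 19: (m_7, d_7) = (m_1, d_1) = (17, 19), so from here the quotients repeat a_1, ..., a_6; the period length is 6.
So sqrt(308) = [17; (1, 1, 4, 1, 1, 34)] with period length k = 6.
k is even, so the fundamental solution of x^2 - 308y^2 = 1 is (p_{k-1}, q_{k-1}) = (p_5, q_5); compute convergents through index 5.
Convergents (p_i = a_i*p_{i-1} + p_{i-2}, q_i = a_i*q_{i-1} + q_{i-2} with p_{-2}=0, p_{-1}=1, q_{-2}=1, q_{-1}=0):
  i=0: a_0=17, p_0 = 17*1 + 0 = 17, q_0 = 17*0 + 1 = 1.
  i=1: a_1=1, p_1 = 1*17 + 1 = 18, q_1 = 1*1 + 0 = 1.
  i=2: a_2=1, p_2 = 1*18 + 17 = 35, q_2 = 1*1 + 1 = 2.
  i=3: a_3=4, p_3 = 4*35 + 18 = 158, q_3 = 4*2 + 1 = 9.
  i=4: a_4=1, p_4 = 1*158 + 35 = 193, q_4 = 1*9 + 2 = 11.
  i=5: a_5=1, p_5 = 1*193 + 158 = 351, q_5 = 1*11 + 9 = 20.
Check: 351^2 - 308*20^2 = 123201 - 123200 = 1, so (x, y) = (351, 20) solves the equation, and by the theorem it is the least positive solution.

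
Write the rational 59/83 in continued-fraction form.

[0; 1, 2, 2, 5, 2]

Run the Euclidean algorithm on 59 and 83; the successive quotients are the partial quotients a_0, a_1, ... (each step inverts the fractional part left over by the previous one):
  59 = 0*83 + 59, so a_0 = 0.
  83 = 1*59 + 24, so a_1 = 1.
  59 = 2*24 + 11, so a_2 = 2.
  24 = 2*11 + 2, so a_3 = 2.
  11 = 5*2 + 1, so a_4 = 5.
  2 = 2*1 + 0, so a_5 = 2.
The remainder reaches 0 after 6 divisions, so the expansion has 6 partial quotients, read off in order.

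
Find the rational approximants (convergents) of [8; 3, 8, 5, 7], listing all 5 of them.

Using the convergent recurrence p_i = a_i*p_{i-1} + p_{i-2}, q_i = a_i*q_{i-1} + q_{i-2} with p_{-2}=0, p_{-1}=1, q_{-2}=1, q_{-1}=0:
  i=0: a_0=8, p_0 = 8*1 + 0 = 8, q_0 = 8*0 + 1 = 1.
  i=1: a_1=3, p_1 = 3*8 + 1 = 25, q_1 = 3*1 + 0 = 3.
  i=2: a_2=8, p_2 = 8*25 + 8 = 208, q_2 = 8*3 + 1 = 25.
  i=3: a_3=5, p_3 = 5*208 + 25 = 1065, q_3 = 5*25 + 3 = 128.
  i=4: a_4=7, p_4 = 7*1065 + 208 = 7663, q_4 = 7*128 + 25 = 921.

8/1, 25/3, 208/25, 1065/128, 7663/921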